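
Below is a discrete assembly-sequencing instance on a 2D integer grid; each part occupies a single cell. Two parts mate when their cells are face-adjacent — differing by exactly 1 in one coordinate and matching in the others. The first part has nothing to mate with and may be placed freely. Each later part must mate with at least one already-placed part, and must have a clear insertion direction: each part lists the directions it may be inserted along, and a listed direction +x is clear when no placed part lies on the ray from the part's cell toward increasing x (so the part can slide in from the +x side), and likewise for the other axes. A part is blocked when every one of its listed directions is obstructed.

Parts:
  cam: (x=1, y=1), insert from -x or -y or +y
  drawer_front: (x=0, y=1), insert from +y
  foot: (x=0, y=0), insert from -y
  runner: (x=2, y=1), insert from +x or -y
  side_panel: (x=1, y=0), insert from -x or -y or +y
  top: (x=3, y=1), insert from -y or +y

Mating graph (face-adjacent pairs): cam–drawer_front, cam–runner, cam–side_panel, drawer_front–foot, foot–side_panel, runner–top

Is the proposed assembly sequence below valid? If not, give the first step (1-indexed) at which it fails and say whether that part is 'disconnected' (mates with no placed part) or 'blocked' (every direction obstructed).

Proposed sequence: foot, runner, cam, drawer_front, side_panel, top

1. foot@(0, 0) [-y clear] — {foot}
2. runner@(2, 1) — no placed neighbour ⇒ disconnected

Invalid at step 2 (disconnected)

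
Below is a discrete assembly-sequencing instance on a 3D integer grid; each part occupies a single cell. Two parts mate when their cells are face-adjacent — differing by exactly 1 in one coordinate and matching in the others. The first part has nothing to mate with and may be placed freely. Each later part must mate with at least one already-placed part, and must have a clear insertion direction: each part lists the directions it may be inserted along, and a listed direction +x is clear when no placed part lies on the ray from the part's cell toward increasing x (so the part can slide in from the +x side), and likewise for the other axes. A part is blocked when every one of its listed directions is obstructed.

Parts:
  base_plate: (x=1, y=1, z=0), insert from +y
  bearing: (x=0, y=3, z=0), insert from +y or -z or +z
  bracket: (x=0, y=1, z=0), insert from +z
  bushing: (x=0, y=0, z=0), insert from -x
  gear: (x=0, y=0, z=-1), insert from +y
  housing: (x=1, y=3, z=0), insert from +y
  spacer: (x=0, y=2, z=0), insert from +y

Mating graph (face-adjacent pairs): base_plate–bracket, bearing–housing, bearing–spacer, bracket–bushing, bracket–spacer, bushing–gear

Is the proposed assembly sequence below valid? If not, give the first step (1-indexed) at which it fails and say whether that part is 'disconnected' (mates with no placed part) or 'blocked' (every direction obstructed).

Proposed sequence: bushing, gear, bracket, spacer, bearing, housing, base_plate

1. bushing@(0, 0, 0) [-x clear] — {bushing}
2. gear@(0, 0, -1) [+y clear] — {bushing, gear}
3. bracket@(0, 1, 0) [+z clear] — {bracket, bushing, gear}
4. spacer@(0, 2, 0) [+y clear] — {bracket, bushing, gear, spacer}
5. bearing@(0, 3, 0) [+y clear] — {bearing, bracket, bushing, gear, spacer}
6. housing@(1, 3, 0) [+y clear] — {bearing, bracket, bushing, gear, housing, spacer}
7. base_plate@(1, 1, 0) — +y all obstructed ⇒ blocked

Invalid at step 7 (blocked)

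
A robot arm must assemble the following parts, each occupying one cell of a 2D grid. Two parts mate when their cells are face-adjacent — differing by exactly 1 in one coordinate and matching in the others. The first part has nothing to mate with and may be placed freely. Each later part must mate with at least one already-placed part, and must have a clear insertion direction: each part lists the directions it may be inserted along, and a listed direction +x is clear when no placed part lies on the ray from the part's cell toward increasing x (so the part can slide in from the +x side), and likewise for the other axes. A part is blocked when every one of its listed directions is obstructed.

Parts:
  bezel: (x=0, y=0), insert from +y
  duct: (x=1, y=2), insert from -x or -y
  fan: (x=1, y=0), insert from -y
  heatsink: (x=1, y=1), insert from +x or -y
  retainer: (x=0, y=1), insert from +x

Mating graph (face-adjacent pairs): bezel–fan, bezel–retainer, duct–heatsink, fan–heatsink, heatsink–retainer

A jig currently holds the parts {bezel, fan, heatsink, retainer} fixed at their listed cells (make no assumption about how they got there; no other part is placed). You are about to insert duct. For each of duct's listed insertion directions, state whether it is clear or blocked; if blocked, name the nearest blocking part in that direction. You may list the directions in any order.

-x: clear; -y: blocked by heatsink

-x: ray from duct(1, 2) has no placed part ⇒ clear
-y: nearest on ray is heatsink@(1, 1) ⇒ blocked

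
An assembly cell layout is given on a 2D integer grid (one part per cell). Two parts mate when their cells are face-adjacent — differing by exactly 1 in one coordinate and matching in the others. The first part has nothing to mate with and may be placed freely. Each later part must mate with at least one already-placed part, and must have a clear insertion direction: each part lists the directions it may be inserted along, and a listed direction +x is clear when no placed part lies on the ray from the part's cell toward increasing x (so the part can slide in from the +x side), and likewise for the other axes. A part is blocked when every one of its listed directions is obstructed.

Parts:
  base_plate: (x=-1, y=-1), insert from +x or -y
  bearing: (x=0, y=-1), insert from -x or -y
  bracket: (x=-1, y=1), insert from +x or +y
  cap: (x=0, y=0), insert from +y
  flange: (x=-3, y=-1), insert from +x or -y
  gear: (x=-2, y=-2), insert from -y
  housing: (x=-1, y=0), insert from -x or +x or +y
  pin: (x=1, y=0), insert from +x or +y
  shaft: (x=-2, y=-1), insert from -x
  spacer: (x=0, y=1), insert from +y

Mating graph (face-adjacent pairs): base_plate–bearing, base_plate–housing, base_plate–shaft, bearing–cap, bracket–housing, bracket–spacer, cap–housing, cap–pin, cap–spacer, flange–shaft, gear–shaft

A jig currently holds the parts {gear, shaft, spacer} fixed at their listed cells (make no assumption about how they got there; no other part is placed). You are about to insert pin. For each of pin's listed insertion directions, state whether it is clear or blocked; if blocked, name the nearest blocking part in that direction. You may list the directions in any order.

+x: clear; +y: clear

+x: ray from pin(1, 0) has no placed part ⇒ clear
+y: ray from pin(1, 0) has no placed part ⇒ clear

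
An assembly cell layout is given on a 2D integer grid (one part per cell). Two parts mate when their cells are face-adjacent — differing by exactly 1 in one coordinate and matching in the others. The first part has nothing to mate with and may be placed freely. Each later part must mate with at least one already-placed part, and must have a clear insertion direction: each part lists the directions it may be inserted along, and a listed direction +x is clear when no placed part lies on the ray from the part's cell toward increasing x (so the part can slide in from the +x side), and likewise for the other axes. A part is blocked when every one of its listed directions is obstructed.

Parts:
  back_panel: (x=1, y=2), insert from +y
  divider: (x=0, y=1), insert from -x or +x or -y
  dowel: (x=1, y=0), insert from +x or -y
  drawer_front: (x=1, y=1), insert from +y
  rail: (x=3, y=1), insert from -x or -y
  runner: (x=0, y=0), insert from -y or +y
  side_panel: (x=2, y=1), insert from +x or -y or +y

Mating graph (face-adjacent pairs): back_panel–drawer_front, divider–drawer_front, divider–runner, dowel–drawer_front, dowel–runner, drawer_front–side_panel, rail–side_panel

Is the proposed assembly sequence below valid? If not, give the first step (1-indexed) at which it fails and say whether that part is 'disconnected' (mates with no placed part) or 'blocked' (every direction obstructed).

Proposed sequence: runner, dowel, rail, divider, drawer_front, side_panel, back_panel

1. runner@(0, 0) [-y clear] — {runner}
2. dowel@(1, 0) [+x clear] — {dowel, runner}
3. rail@(3, 1) — no placed neighbour ⇒ disconnected

Invalid at step 3 (disconnected)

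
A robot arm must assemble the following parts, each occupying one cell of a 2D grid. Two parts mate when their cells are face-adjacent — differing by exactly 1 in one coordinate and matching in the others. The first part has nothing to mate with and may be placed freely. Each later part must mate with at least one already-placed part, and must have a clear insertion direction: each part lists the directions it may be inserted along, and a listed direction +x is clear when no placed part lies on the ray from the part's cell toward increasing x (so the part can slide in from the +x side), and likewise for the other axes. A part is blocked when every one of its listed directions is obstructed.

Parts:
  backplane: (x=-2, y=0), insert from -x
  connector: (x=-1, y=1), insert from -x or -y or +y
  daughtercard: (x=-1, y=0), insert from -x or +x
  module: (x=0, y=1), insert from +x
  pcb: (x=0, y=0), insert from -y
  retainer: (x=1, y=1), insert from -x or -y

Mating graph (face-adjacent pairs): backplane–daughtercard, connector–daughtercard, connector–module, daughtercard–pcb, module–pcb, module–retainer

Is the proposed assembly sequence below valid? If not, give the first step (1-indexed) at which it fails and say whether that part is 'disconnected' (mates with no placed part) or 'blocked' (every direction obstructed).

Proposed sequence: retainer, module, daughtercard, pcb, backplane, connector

Invalid at step 2 (blocked)

1. retainer@(1, 1) [-x clear] — {retainer}
2. module@(0, 1) — +x all obstructed ⇒ blocked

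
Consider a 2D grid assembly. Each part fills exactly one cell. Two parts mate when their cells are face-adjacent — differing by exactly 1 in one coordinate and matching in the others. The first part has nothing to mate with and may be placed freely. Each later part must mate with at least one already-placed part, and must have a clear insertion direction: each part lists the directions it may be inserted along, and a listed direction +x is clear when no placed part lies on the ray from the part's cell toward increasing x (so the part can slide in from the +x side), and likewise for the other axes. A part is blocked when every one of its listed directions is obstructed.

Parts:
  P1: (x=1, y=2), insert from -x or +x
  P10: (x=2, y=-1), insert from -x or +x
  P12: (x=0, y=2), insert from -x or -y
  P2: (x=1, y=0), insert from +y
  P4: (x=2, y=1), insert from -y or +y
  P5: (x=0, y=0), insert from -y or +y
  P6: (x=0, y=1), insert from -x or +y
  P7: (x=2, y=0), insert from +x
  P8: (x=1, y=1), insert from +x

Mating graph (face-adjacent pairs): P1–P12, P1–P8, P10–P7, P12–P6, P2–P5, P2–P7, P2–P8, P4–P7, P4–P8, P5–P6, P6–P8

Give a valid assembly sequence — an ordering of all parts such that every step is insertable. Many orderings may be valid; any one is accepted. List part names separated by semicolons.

P2; P8; P6; P5; P7; P1; P10; P4; P12

1. P2@(1, 0) [+y clear] — {P2}
2. P8@(1, 1) [+x clear] — {P2, P8}
3. P6@(0, 1) [-x clear] — {P2, P6, P8}
4. P5@(0, 0) [-y clear] — {P2, P5, P6, P8}
5. P7@(2, 0) [+x clear] — {P2, P5, P6, P7, P8}
6. P1@(1, 2) [-x clear] — {P1, P2, P5, P6, P7, P8}
7. P10@(2, -1) [-x clear] — {P1, P10, P2, P5, P6, P7, P8}
8. P4@(2, 1) [+y clear] — {P1, P10, P2, P4, P5, P6, P7, P8}
9. P12@(0, 2) [-x clear] — {P1, P10, P12, P2, P4, P5, P6, P7, P8}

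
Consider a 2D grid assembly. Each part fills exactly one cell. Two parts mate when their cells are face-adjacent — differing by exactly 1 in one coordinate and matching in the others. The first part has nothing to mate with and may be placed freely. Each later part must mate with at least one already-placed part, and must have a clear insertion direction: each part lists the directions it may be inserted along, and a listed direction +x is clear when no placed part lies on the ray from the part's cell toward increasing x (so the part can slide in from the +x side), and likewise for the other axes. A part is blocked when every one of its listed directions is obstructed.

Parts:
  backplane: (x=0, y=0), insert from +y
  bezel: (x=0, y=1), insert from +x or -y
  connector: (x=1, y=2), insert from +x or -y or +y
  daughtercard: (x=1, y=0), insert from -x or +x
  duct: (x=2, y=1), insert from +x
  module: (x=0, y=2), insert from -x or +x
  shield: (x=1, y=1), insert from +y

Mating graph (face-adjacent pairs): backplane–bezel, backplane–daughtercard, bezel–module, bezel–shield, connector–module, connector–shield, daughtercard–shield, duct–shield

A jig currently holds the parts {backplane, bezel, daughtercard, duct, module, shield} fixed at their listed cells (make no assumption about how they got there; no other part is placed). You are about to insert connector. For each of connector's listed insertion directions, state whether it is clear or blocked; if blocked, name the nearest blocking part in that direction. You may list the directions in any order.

+x: ray from connector(1, 2) has no placed part ⇒ clear
-y: nearest on ray is shield@(1, 1) ⇒ blocked
+y: ray from connector(1, 2) has no placed part ⇒ clear

+x: clear; +y: clear; -y: blocked by shield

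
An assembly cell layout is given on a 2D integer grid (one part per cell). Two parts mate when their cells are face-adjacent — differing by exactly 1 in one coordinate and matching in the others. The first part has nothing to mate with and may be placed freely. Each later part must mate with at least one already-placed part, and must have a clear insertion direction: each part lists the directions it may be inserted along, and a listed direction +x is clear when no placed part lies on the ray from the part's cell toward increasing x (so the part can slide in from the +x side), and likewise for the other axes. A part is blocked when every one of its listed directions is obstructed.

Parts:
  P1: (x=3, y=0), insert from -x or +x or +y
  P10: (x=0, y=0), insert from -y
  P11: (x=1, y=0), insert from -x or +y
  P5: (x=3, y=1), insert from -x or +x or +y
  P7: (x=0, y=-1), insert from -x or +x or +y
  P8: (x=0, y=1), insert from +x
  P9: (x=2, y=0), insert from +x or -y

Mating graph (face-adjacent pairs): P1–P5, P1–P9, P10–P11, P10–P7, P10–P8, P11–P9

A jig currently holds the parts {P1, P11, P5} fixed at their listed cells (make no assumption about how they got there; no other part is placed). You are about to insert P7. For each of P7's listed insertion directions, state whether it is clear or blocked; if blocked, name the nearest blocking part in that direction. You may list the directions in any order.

-x: ray from P7(0, -1) has no placed part ⇒ clear
+x: ray from P7(0, -1) has no placed part ⇒ clear
+y: ray from P7(0, -1) has no placed part ⇒ clear

+x: clear; +y: clear; -x: clear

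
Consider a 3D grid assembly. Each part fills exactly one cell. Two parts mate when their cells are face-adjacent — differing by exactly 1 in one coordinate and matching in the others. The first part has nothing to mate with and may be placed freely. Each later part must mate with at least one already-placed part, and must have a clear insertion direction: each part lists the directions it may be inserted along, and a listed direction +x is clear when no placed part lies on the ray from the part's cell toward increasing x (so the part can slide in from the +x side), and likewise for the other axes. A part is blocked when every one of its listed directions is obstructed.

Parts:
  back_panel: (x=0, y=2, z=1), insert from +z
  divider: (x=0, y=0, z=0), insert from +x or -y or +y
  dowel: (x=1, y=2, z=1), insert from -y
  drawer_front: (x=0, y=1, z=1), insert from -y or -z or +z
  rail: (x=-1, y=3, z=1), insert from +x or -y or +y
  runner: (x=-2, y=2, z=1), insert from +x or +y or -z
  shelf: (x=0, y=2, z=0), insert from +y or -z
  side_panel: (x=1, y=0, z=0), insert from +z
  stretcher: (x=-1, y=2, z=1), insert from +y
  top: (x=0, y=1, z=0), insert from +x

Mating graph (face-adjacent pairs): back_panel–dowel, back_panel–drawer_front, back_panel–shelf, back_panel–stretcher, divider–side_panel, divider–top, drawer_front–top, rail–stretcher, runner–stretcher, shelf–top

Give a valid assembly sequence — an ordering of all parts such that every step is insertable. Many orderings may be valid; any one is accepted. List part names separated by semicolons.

1. dowel@(1, 2, 1) [-y clear] — {dowel}
2. back_panel@(0, 2, 1) [+z clear] — {back_panel, dowel}
3. shelf@(0, 2, 0) [+y clear] — {back_panel, dowel, shelf}
4. top@(0, 1, 0) [+x clear] — {back_panel, dowel, shelf, top}
5. divider@(0, 0, 0) [+x clear] — {back_panel, divider, dowel, shelf, top}
6. side_panel@(1, 0, 0) [+z clear] — {back_panel, divider, dowel, shelf, side_panel, top}
7. drawer_front@(0, 1, 1) [-y clear] — {back_panel, divider, dowel, drawer_front, shelf, side_panel, top}
8. stretcher@(-1, 2, 1) [+y clear] — {back_panel, divider, dowel, drawer_front, shelf, side_panel, stretcher, top}
9. rail@(-1, 3, 1) [+x clear] — {back_panel, divider, dowel, drawer_front, rail, shelf, side_panel, stretcher, top}
10. runner@(-2, 2, 1) [+y clear] — {back_panel, divider, dowel, drawer_front, rail, runner, shelf, side_panel, stretcher, top}

dowel; back_panel; shelf; top; divider; side_panel; drawer_front; stretcher; rail; runner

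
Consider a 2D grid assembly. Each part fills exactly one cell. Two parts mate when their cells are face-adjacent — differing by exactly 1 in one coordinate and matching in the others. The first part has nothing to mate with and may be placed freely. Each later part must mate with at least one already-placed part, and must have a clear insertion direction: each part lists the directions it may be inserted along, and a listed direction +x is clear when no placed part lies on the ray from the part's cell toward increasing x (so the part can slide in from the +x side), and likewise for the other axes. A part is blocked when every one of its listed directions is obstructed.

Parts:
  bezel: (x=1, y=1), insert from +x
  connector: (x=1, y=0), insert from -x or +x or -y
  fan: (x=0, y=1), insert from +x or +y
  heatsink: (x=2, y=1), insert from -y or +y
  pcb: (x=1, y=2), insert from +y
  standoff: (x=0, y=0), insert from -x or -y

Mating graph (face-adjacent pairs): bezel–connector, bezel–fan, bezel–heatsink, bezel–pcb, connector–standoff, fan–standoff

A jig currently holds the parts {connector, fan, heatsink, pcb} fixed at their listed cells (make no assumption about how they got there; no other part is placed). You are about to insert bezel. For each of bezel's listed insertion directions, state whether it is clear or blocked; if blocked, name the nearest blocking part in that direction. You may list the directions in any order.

+x: blocked by heatsink

+x: nearest on ray is heatsink@(2, 1) ⇒ blocked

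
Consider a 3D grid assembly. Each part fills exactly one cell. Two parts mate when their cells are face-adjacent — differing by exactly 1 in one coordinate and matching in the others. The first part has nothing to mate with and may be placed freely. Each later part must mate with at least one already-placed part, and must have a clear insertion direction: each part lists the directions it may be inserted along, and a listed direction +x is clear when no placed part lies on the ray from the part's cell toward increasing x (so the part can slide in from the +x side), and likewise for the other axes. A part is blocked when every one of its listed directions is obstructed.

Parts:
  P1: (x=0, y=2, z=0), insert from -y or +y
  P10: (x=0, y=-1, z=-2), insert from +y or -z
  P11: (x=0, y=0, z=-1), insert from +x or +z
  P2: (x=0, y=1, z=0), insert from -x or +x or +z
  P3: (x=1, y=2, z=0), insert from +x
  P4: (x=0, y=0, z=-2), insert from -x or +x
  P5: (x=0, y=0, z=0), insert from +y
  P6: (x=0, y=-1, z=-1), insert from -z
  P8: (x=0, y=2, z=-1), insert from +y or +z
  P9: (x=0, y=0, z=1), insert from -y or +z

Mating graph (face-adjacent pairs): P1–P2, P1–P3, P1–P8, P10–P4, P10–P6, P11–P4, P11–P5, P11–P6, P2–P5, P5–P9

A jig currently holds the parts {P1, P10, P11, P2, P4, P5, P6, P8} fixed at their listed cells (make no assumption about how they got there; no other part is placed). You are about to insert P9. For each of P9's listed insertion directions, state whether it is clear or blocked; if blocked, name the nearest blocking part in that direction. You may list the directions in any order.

-y: ray from P9(0, 0, 1) has no placed part ⇒ clear
+z: ray from P9(0, 0, 1) has no placed part ⇒ clear

+z: clear; -y: clear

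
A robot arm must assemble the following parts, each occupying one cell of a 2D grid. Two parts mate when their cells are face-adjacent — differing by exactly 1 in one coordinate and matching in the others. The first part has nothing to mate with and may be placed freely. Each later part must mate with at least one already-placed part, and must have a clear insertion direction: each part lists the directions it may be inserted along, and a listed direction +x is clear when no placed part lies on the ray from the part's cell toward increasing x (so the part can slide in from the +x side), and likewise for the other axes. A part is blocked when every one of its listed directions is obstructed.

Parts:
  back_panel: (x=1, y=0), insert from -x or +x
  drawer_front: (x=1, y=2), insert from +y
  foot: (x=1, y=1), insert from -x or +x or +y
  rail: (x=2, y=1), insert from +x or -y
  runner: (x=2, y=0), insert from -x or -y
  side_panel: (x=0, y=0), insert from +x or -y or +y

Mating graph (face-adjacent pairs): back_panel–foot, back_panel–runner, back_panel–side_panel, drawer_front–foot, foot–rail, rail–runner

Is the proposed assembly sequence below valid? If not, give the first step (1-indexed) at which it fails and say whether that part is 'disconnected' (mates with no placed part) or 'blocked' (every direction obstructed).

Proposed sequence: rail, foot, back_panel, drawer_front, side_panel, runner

1. rail@(2, 1) [+x clear] — {rail}
2. foot@(1, 1) [-x clear] — {foot, rail}
3. back_panel@(1, 0) [-x clear] — {back_panel, foot, rail}
4. drawer_front@(1, 2) [+y clear] — {back_panel, drawer_front, foot, rail}
5. side_panel@(0, 0) [-y clear] — {back_panel, drawer_front, foot, rail, side_panel}
6. runner@(2, 0) [-y clear] — {back_panel, drawer_front, foot, rail, runner, side_panel}

Valid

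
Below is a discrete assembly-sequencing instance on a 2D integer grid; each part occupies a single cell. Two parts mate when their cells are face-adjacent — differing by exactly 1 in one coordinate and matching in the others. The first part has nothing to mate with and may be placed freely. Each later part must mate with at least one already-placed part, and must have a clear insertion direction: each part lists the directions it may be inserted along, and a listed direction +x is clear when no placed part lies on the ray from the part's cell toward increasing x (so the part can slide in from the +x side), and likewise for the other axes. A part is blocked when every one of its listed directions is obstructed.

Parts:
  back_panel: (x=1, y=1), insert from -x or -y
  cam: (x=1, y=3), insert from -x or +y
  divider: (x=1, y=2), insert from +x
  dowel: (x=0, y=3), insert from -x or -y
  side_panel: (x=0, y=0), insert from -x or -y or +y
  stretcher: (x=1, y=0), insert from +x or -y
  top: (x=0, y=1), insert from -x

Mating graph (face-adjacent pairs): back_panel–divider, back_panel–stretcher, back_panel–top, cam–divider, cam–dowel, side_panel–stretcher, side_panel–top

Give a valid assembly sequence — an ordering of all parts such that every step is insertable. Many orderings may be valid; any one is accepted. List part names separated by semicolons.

1. top@(0, 1) [-x clear] — {top}
2. side_panel@(0, 0) [-x clear] — {side_panel, top}
3. back_panel@(1, 1) [-y clear] — {back_panel, side_panel, top}
4. stretcher@(1, 0) [+x clear] — {back_panel, side_panel, stretcher, top}
5. divider@(1, 2) [+x clear] — {back_panel, divider, side_panel, stretcher, top}
6. cam@(1, 3) [-x clear] — {back_panel, cam, divider, side_panel, stretcher, top}
7. dowel@(0, 3) [-x clear] — {back_panel, cam, divider, dowel, side_panel, stretcher, top}

top; side_panel; back_panel; stretcher; divider; cam; dowel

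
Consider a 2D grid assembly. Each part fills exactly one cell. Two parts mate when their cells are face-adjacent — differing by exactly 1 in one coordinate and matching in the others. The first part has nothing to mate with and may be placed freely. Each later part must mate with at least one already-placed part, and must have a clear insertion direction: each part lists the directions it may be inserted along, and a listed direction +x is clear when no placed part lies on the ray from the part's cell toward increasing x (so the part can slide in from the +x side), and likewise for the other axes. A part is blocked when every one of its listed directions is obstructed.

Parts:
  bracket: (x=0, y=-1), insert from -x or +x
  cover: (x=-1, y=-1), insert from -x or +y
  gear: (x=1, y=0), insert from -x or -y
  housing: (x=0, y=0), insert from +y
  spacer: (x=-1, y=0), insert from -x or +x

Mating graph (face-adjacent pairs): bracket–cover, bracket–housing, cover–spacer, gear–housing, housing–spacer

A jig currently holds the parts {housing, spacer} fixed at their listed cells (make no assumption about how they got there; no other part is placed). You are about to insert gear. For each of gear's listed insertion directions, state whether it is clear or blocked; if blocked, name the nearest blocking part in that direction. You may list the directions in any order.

-x: blocked by housing; -y: clear

-x: nearest on ray is housing@(0, 0) ⇒ blocked
-y: ray from gear(1, 0) has no placed part ⇒ clear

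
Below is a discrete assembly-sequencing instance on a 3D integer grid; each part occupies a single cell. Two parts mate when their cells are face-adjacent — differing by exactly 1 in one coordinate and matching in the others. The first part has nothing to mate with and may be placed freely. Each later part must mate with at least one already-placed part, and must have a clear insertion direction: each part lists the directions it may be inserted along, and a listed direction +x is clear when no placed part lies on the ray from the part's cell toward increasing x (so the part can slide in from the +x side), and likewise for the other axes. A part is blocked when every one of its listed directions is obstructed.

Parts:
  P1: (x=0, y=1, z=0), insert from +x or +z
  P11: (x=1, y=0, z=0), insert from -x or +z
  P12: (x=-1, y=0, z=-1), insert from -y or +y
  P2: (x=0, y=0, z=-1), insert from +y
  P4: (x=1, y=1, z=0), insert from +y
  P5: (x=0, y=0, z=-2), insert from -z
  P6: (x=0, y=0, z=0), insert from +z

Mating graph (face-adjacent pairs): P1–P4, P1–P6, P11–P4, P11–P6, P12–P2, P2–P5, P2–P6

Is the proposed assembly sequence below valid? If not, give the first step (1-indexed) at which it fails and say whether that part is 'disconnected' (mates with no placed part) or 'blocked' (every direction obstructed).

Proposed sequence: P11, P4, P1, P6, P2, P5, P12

Valid

1. P11@(1, 0, 0) [-x clear] — {P11}
2. P4@(1, 1, 0) [+y clear] — {P11, P4}
3. P1@(0, 1, 0) [+z clear] — {P1, P11, P4}
4. P6@(0, 0, 0) [+z clear] — {P1, P11, P4, P6}
5. P2@(0, 0, -1) [+y clear] — {P1, P11, P2, P4, P6}
6. P5@(0, 0, -2) [-z clear] — {P1, P11, P2, P4, P5, P6}
7. P12@(-1, 0, -1) [-y clear] — {P1, P11, P12, P2, P4, P5, P6}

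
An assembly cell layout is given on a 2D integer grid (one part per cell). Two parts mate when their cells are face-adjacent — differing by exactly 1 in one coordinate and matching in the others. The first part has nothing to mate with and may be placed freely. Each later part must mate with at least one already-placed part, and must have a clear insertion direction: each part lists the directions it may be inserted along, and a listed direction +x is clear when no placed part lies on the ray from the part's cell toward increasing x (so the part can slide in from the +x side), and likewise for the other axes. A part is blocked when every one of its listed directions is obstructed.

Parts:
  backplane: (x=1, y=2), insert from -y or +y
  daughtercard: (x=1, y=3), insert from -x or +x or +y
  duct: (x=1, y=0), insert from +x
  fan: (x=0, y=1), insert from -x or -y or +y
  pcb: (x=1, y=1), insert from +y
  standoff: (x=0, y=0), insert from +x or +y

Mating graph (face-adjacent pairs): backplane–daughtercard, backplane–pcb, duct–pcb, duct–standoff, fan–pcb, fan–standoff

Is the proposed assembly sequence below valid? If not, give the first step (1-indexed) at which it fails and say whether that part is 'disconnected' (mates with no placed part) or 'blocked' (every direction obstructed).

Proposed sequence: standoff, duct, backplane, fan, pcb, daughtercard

Invalid at step 3 (disconnected)

1. standoff@(0, 0) [+x clear] — {standoff}
2. duct@(1, 0) [+x clear] — {duct, standoff}
3. backplane@(1, 2) — no placed neighbour ⇒ disconnected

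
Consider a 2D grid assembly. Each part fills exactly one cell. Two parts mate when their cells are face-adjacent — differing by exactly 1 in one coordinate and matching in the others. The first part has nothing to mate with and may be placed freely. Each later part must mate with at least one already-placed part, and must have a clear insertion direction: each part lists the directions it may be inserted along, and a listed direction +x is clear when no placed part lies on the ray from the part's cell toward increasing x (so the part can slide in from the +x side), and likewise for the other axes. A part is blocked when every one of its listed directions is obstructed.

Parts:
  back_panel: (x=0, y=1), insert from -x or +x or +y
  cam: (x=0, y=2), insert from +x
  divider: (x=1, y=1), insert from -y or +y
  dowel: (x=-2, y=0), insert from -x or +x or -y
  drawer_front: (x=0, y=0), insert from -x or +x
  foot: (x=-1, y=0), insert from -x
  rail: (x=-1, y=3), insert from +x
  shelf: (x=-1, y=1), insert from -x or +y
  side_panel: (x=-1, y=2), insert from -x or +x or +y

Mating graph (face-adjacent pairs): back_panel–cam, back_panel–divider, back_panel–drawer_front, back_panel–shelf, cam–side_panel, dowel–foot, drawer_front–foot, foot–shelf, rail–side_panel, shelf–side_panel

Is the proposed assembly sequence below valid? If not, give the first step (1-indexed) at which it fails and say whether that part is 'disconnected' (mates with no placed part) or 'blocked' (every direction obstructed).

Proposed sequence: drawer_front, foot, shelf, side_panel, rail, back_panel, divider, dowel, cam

1. drawer_front@(0, 0) [-x clear] — {drawer_front}
2. foot@(-1, 0) [-x clear] — {drawer_front, foot}
3. shelf@(-1, 1) [-x clear] — {drawer_front, foot, shelf}
4. side_panel@(-1, 2) [-x clear] — {drawer_front, foot, shelf, side_panel}
5. rail@(-1, 3) [+x clear] — {drawer_front, foot, rail, shelf, side_panel}
6. back_panel@(0, 1) [+x clear] — {back_panel, drawer_front, foot, rail, shelf, side_panel}
7. divider@(1, 1) [-y clear] — {back_panel, divider, drawer_front, foot, rail, shelf, side_panel}
8. dowel@(-2, 0) [-x clear] — {back_panel, divider, dowel, drawer_front, foot, rail, shelf, side_panel}
9. cam@(0, 2) [+x clear] — {back_panel, cam, divider, dowel, drawer_front, foot, rail, shelf, side_panel}

Valid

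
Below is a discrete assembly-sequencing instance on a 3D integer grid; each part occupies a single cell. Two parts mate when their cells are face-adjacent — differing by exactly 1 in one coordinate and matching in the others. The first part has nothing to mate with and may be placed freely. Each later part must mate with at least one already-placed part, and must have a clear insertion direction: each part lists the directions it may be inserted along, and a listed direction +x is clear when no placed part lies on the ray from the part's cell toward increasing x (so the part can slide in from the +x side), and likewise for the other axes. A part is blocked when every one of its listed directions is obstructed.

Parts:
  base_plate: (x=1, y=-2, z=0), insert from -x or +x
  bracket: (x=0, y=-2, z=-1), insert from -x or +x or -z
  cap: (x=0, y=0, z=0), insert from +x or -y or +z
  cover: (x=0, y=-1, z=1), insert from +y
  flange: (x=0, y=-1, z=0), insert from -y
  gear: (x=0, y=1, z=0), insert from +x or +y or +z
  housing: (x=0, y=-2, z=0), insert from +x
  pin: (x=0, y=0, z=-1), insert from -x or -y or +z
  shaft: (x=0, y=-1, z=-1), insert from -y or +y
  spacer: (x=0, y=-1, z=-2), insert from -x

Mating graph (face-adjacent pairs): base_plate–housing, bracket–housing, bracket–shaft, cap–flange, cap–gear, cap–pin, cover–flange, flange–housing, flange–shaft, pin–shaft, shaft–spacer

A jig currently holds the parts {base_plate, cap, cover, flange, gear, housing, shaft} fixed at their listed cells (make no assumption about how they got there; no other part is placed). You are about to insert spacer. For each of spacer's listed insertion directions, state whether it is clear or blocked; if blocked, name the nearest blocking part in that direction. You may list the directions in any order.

-x: clear

-x: ray from spacer(0, -1, -2) has no placed part ⇒ clear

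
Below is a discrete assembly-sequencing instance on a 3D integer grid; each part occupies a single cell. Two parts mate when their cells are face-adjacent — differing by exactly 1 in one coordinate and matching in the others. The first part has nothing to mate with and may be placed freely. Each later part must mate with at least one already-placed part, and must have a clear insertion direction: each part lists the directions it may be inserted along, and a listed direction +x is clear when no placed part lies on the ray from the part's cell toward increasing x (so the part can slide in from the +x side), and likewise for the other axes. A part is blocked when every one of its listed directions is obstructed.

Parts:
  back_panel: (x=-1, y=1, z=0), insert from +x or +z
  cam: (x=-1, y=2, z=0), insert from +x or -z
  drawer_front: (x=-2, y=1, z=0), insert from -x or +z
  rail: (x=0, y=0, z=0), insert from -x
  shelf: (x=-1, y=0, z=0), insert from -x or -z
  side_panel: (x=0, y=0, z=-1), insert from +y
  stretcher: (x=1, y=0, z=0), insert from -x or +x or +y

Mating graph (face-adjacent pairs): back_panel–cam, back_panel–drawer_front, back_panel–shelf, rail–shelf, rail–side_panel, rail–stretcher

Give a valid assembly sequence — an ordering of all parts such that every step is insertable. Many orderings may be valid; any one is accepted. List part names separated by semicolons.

1. side_panel@(0, 0, -1) [+y clear] — {side_panel}
2. rail@(0, 0, 0) [-x clear] — {rail, side_panel}
3. stretcher@(1, 0, 0) [+x clear] — {rail, side_panel, stretcher}
4. shelf@(-1, 0, 0) [-x clear] — {rail, shelf, side_panel, stretcher}
5. back_panel@(-1, 1, 0) [+x clear] — {back_panel, rail, shelf, side_panel, stretcher}
6. drawer_front@(-2, 1, 0) [-x clear] — {back_panel, drawer_front, rail, shelf, side_panel, stretcher}
7. cam@(-1, 2, 0) [+x clear] — {back_panel, cam, drawer_front, rail, shelf, side_panel, stretcher}

side_panel; rail; stretcher; shelf; back_panel; drawer_front; cam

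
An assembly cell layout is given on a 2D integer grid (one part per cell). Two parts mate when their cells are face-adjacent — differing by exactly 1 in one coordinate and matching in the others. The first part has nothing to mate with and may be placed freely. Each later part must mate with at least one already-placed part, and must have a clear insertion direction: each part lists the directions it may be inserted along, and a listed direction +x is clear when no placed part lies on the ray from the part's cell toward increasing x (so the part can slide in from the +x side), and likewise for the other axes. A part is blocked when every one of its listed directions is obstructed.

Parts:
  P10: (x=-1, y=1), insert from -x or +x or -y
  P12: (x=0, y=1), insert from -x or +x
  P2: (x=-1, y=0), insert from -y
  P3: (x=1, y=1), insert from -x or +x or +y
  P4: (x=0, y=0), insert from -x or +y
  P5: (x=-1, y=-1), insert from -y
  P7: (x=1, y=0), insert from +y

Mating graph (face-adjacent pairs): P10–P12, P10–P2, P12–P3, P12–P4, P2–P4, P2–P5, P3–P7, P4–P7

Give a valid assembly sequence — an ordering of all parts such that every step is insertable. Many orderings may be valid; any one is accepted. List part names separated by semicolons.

P10; P12; P4; P7; P3; P2; P5

1. P10@(-1, 1) [-x clear] — {P10}
2. P12@(0, 1) [+x clear] — {P10, P12}
3. P4@(0, 0) [-x clear] — {P10, P12, P4}
4. P7@(1, 0) [+y clear] — {P10, P12, P4, P7}
5. P3@(1, 1) [+x clear] — {P10, P12, P3, P4, P7}
6. P2@(-1, 0) [-y clear] — {P10, P12, P2, P3, P4, P7}
7. P5@(-1, -1) [-y clear] — {P10, P12, P2, P3, P4, P5, P7}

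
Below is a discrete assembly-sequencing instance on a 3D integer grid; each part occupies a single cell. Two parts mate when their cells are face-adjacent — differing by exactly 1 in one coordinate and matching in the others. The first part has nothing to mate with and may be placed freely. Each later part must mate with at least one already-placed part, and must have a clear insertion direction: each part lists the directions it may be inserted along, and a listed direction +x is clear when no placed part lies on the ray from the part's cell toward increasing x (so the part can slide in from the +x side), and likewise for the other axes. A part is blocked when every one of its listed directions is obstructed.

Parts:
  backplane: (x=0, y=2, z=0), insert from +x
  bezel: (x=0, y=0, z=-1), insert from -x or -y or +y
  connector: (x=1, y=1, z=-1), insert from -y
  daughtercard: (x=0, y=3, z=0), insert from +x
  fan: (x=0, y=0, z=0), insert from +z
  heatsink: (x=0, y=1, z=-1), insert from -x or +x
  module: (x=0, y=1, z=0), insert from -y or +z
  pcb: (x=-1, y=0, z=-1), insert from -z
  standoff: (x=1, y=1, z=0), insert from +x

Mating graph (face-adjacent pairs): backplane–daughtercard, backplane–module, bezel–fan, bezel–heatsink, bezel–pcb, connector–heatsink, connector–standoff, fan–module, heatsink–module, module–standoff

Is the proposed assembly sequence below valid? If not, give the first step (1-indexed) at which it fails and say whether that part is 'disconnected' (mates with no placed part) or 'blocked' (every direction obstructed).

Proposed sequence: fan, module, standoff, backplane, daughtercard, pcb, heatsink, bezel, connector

1. fan@(0, 0, 0) [+z clear] — {fan}
2. module@(0, 1, 0) [+z clear] — {fan, module}
3. standoff@(1, 1, 0) [+x clear] — {fan, module, standoff}
4. backplane@(0, 2, 0) [+x clear] — {backplane, fan, module, standoff}
5. daughtercard@(0, 3, 0) [+x clear] — {backplane, daughtercard, fan, module, standoff}
6. pcb@(-1, 0, -1) — no placed neighbour ⇒ disconnected

Invalid at step 6 (disconnected)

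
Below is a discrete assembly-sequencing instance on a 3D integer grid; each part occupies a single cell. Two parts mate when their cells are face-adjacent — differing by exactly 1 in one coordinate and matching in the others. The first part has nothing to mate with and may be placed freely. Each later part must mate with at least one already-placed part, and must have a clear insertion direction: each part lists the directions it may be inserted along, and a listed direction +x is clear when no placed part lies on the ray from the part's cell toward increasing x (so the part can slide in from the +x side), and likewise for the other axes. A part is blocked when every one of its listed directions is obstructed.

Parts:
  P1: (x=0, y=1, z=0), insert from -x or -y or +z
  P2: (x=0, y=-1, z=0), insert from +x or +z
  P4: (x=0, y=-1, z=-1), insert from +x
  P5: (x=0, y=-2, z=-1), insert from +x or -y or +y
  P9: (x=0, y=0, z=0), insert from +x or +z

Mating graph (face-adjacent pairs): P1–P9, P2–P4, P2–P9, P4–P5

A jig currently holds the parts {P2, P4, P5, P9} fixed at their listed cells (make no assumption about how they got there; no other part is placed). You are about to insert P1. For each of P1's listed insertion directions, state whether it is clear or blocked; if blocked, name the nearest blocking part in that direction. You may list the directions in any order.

-x: ray from P1(0, 1, 0) has no placed part ⇒ clear
-y: nearest on ray is P9@(0, 0, 0) ⇒ blocked
+z: ray from P1(0, 1, 0) has no placed part ⇒ clear

+z: clear; -x: clear; -y: blocked by P9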